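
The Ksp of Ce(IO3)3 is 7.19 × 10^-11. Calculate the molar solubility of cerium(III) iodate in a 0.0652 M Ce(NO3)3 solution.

Ce(IO3)3(s) ⇌ Ce^3+(aq) + 3 IO3^-(aq)
Ksp = [Ce^3+][IO3^-]^3
Let s = moles of Ce(IO3)3 that dissolve per litre. [Ce^3+] = 0.0652 + s ≈ 0.0652, [IO3^-] = 3s (Ksp is small, so little additional dissolves).
Ksp ≈ 0.0652 × (3s)^3
s = 3.44 × 10^-4 M
Check: s = 3.4 × 10^-4 ≪ 0.0652, so the approximation is valid.

3.44e-4 M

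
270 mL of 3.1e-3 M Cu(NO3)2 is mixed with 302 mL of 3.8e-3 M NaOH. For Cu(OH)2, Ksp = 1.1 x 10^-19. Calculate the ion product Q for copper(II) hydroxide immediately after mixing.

Total volume = 270 + 302 = 572 mL.
[Cu^2+] = 3.1 × 10^-3 × (270/572) = 1.46 × 10^-3 M
[OH^-] = 3.8 x 10^-3 × (302/572) = 2.01 × 10^-3 M
Cu(OH)2(s) ⇌ Cu^2+ + 2 OH^-, so Q = [Cu^2+][OH^-]^2
Q = (1.46 × 10^-3)(2.01 x 10^-3)^2 = 5.9 x 10^-9
Q > Ksp, so Cu(OH)2 will precipitate.

Q ≈ 5.9 × 10^-9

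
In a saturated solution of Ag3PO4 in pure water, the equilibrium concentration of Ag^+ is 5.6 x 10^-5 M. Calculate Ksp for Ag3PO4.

Ag3PO4(s) ⇌ 3 Ag^+ + PO4^3-
Stoichiometry gives [PO4^3-] = (1/3)[Ag^+] = 1.87 × 10^-5 M.
Ksp = [Ag^+]^3[PO4^3-]
Ksp = (5.6 × 10^-5)^3 × 1.87 × 10^-5 = 3.3 × 10^-18

Ksp = 3.3e-18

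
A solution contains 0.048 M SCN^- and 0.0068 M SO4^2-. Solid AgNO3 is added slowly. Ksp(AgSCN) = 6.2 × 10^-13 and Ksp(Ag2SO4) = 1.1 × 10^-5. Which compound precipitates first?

Precipitation of each salt starts when its ion product equals its Ksp.
For AgSCN: 6.2 × 10^-13 = 0.048 × [Ag^+]  ⇒  [Ag^+] = 1.3 × 10^-11 M.
For Ag2SO4: 1.1 × 10^-5 = 0.0068 × [Ag^+]^2  ⇒  [Ag^+] = 4.0 x 10^-2 M.
The salt with the lower threshold [Ag^+] precipitates first: AgSCN.

AgSCN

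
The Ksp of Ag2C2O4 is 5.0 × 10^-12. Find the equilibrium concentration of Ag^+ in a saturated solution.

Ag2C2O4(s) ⇌ 2 Ag^+ + C2O4^2-
Ksp = [Ag^+]^2[C2O4^2-]
With molar solubility s: [Ag^+] = 2s, [C2O4^2-] = s.
Substituting: Ksp = (2s)^2s = 4s^3
s = (5.0 × 10^-12 / 4)^(1/3) = 1.08 × 10^-4 M
[Ag^+] = 2s = 2.2 × 10^-4 M

[Ag^+] = 2.2 x 10^-4 M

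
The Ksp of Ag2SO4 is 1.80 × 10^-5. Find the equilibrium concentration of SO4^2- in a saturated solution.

Ag2SO4(s) <=> 2 Ag^+(aq) + SO4^2-(aq)
Ksp = [Ag^+]^2[SO4^2-]
For each mole of Ag2SO4 that dissolves: [Ag^+] = 2s, [SO4^2-] = s.
So Ksp = (2s)^2 × s = 4s^3
s = (1.80 × 10^-5 / 4)^(1/3) = 1.651 × 10^-2 M
[SO4^2-] = s = 1.65 × 10^-2 M

1.65 x 10^-2 M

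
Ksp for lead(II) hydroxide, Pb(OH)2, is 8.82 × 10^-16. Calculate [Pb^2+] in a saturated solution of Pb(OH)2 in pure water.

Pb(OH)2(s) ⇌ Pb^2+(aq) + 2 OH^-(aq)
Ksp = [Pb^2+][OH^-]^2
If s mol/L of Pb(OH)2 dissolves, [Pb^2+] = s and [OH^-] = 2s.
So Ksp = s × (2s)^2 = 4s^3
s = (8.82 × 10^-16 / 4)^(1/3) = 6.041 × 10^-6 M
[Pb^2+] = s = 6.04 x 10^-6 M

6.04 × 10^-6 M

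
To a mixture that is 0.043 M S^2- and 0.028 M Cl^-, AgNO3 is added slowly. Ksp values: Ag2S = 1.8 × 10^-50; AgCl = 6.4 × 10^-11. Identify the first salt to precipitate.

Ag2S

Each salt begins to precipitate when Q = Ksp, i.e. when [Ag^+] reaches its threshold.
For Ag2S: 1.8 × 10^-50 = 0.043 × [Ag^+]^2  ⇒  [Ag^+] = 6.5 x 10^-25 M.
For AgCl: 6.4 × 10^-11 = 0.028 × [Ag^+]  ⇒  [Ag^+] = 2.3 x 10^-9 M.
The salt with the lower threshold [Ag^+] precipitates first: Ag2S.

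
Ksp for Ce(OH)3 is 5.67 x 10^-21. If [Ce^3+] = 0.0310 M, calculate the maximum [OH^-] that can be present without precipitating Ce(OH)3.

Ce(OH)3(s) ⇌ Ce^3+ + 3 OH^-
Ksp = [Ce^3+][OH^-]^3
Precipitation begins when Q = Ksp. With [Ce^3+] = 0.0310 M:
5.67 x 10^-21 = (0.0310) × [OH^-]^3
[OH^-] = (5.67 x 10^-21 / 3.10 x 10^-2)^(1/3) = 5.68 × 10^-7 M

5.68 x 10^-7 M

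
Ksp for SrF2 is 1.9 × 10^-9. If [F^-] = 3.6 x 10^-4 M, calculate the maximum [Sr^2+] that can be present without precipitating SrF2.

[Sr^2+] ≈ 1.5 × 10^-2 M

SrF2(s) <=> Sr^2+ + 2 F^-
Ksp = [Sr^2+][F^-]^2
Precipitation begins when Q = Ksp. With [F^-] = 3.6 x 10^-4 M:
1.9 × 10^-9 = (3.6 x 10^-4)^2 × [Sr^2+]
[Sr^2+] = (1.9 × 10^-9 / 1.30 x 10^-7) = 1.5 × 10^-2 M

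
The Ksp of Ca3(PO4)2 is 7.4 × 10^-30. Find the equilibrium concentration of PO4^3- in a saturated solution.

Ca3(PO4)2(s) <=> 3 Ca^2+(aq) + 2 PO4^3-(aq)
Ksp = [Ca^2+]^3[PO4^3-]^2
If s mol/L of Ca3(PO4)2 dissolves, [Ca^2+] = 3s and [PO4^3-] = 2s.
Ksp = (3s)^3(2s)^2 = 108s^5
s^5 = 7.4 × 10^-30 / 108, so s = 5.85 × 10^-7 M
[PO4^3-] = 2s = 1.2 × 10^-6 M

1.2 x 10^-6 M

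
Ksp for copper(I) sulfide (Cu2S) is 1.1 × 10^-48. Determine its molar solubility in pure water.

s ≈ 6.5 x 10^-17 M

Cu2S(s) <=> 2 Cu^+(aq) + S^2-(aq)
Ksp = [Cu^+]^2[S^2-]
For each mole of Cu2S that dissolves: [Cu^+] = 2s, [S^2-] = s.
Substituting: Ksp = (2s)^2s = 4s^3
s = (1.1 × 10^-48 / 4)^(1/3) = 6.5 × 10^-17 M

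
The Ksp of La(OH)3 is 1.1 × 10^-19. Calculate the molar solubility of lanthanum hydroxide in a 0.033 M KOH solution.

s ≈ 3.1e-15 M

La(OH)3(s) ⇌ La^3+(aq) + 3 OH^-(aq)
Ksp = [La^3+][OH^-]^3
Let s be the molar solubility in this solution. [La^3+] = s, [OH^-] = 0.033 + 3s ≈ 0.033 (since OH^- from KOH dominates).
Ksp ≈ s × (0.033)^3
s = 3.1 × 10^-15 M
Check: 3s = 9.2 × 10^-15 ≪ 0.033, so the approximation is valid.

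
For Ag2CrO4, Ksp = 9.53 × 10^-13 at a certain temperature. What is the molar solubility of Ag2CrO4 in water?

Ag2CrO4(s) ⇌ 2 Ag^+(aq) + CrO4^2-(aq)
Ksp = [Ag^+]^2[CrO4^2-]
For each mole of Ag2CrO4 that dissolves: [Ag^+] = 2s, [CrO4^2-] = s.
So Ksp = (2s)^2 × s = 4s^3
Solving, s = (9.53 × 10^-13/4)^(1/3) = 6.20 x 10^-5 M

6.20e-5 M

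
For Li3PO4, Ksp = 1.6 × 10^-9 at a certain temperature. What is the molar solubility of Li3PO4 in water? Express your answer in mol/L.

Li3PO4(s) <=> 3 Li^+(aq) + PO4^3-(aq)
Ksp = [Li^+]^3[PO4^3-]
If s mol/L of Li3PO4 dissolves, [Li^+] = 3s and [PO4^3-] = s.
Ksp = (3s)^3s = 27s^4
Solving, s = (1.6 × 10^-9/27)^(1/4) = 2.8 x 10^-3 M

s = 2.8e-3 M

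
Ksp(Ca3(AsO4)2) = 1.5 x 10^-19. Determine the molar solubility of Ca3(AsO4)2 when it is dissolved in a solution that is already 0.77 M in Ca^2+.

s = 2.9 × 10^-10 M

Ca3(AsO4)2(s) ⇌ 3 Ca^2+ + 2 AsO4^3-
Ksp = [Ca^2+]^3[AsO4^3-]^2
Let s be the molar solubility in this solution. [Ca^2+] = 0.77 + 3s ≈ 0.77, [AsO4^3-] = 2s (common-ion effect: Ca^2+ is already 0.77 M).
Ksp ≈ (0.77)^3 × (2s)^2
s = 2.9 × 10^-10 M
Check: 3s = 8.6 × 10^-10 ≪ 0.77, so the approximation is valid.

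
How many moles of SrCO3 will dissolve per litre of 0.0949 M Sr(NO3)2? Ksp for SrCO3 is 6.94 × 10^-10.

s = 7.31 × 10^-9 M

SrCO3(s) ⇌ Sr^2+ + CO3^2-
Ksp = [Sr^2+][CO3^2-]
If s mol/L dissolves here, [Sr^2+] = 0.0949 + s ≈ 0.0949, [CO3^2-] = s (since Sr^2+ from Sr(NO3)2 dominates).
Ksp ≈ 0.0949 × s
s = 7.31 x 10^-9 M
Check: s = 7.3 x 10^-9 ≪ 0.0949, so the approximation is valid.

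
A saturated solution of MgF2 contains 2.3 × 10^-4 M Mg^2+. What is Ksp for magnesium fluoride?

Ksp ≈ 4.9 × 10^-11

MgF2(s) ⇌ Mg^2+ + 2 F^-
Stoichiometry gives [F^-] = (2/1)[Mg^2+] = 4.60 × 10^-4 M.
Ksp = [Mg^2+][F^-]^2
Ksp = 2.3 x 10^-4 × (4.60 × 10^-4)^2 = 4.9 × 10^-11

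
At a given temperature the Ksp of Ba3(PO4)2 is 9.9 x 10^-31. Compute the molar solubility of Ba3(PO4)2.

Ba3(PO4)2(s) <=> 3 Ba^2+(aq) + 2 PO4^3-(aq)
Ksp = [Ba^2+]^3[PO4^3-]^2
If s mol/L of Ba3(PO4)2 dissolves, [Ba^2+] = 3s and [PO4^3-] = 2s.
Substituting: Ksp = (3s)^3(2s)^2 = 108s^5
s = (9.9 x 10^-31 / 108)^(1/5) = 3.9 × 10^-7 M

s = 3.9 × 10^-7 M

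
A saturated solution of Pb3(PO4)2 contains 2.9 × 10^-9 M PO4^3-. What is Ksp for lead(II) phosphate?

6.9 × 10^-43

Pb3(PO4)2(s) ⇌ 3 Pb^2+(aq) + 2 PO4^3-(aq)
Stoichiometry gives [Pb^2+] = (3/2)[PO4^3-] = 4.35 × 10^-9 M.
Ksp = [Pb^2+]^3[PO4^3-]^2
Ksp = (4.35 × 10^-9)^3 × (2.9 × 10^-9)^2 = 6.9 × 10^-43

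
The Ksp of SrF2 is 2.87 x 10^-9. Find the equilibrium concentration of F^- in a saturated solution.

SrF2(s) ⇌ Sr^2+(aq) + 2 F^-(aq)
Ksp = [Sr^2+][F^-]^2
With molar solubility s: [Sr^2+] = s, [F^-] = 2s.
Substituting: Ksp = s(2s)^2 = 4s^3
Solving, s = (2.87 x 10^-9/4)^(1/3) = 8.952 × 10^-4 M
[F^-] = 2s = 1.79 × 10^-3 M

[F^-] = 1.79 × 10^-3 M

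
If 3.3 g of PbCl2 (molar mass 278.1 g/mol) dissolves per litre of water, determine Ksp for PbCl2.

Ksp ≈ 6.7 x 10^-6

Molar solubility s = (3.3 g/L) / (278.1 g/mol) = 1.19 × 10^-2 M.
PbCl2(s) ⇌ Pb^2+(aq) + 2 Cl^-(aq)
Let s = molar solubility. Then [Pb^2+] = s and [Cl^-] = 2s.
Ksp = [Pb^2+][Cl^-]^2
Ksp = s(2s)^2 = 4s^3
Ksp = 4 × (1.19 × 10^-2)^3 = 6.7 × 10^-6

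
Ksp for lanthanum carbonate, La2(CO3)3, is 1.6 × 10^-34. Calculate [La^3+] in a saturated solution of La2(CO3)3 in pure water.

La2(CO3)3(s) <=> 2 La^3+(aq) + 3 CO3^2-(aq)
Ksp = [La^3+]^2[CO3^2-]^3
With molar solubility s: [La^3+] = 2s, [CO3^2-] = 3s.
Substituting: Ksp = (2s)^2(3s)^3 = 108s^5
s = (1.6 × 10^-34 / 108)^(1/5) = 6.83 × 10^-8 M
[La^3+] = 2s = 1.4 × 10^-7 M

[La^3+] ≈ 1.4e-7 M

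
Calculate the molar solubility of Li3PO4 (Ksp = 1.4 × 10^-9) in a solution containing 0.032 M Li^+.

Li3PO4(s) ⇌ 3 Li^+(aq) + PO4^3-(aq)
Ksp = [Li^+]^3[PO4^3-]
If s mol/L dissolves here, [Li^+] = 0.032 + 3s ≈ 0.032, [PO4^3-] = s (since the Li^+ already present dominates).
Ksp ≈ (0.032)^3 × s
s = 4.3 x 10^-5 M
Check: 3s = 1.3 × 10^-4 ≪ 0.032, so the approximation is valid.

4.3e-5 M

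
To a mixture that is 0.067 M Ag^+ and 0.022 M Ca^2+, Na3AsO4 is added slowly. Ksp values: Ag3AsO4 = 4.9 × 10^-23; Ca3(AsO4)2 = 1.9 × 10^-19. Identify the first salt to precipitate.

Each salt begins to precipitate when Q = Ksp, i.e. when [AsO4^3-] reaches its threshold.
For Ag3AsO4: 4.9 × 10^-23 = (0.067)^3 × [AsO4^3-]  ⇒  [AsO4^3-] = 1.6 × 10^-19 M.
For Ca3(AsO4)2: 1.9 × 10^-19 = (0.022)^3 × [AsO4^3-]^2  ⇒  [AsO4^3-] = 1.3 × 10^-7 M.
The salt with the lower threshold [AsO4^3-] precipitates first: Ag3AsO4.

Ag3AsO4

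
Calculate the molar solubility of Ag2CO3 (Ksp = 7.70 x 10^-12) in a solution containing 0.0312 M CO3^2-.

7.85e-6 M

Ag2CO3(s) ⇌ 2 Ag^+ + CO3^2-
Ksp = [Ag^+]^2[CO3^2-]
Let s be the molar solubility in this solution. [Ag^+] = 2s, [CO3^2-] = 0.0312 + s ≈ 0.0312 (since the CO3^2- already present dominates).
Ksp ≈ (2s)^2 × 0.0312
s = 7.85 x 10^-6 M
Check: s = 7.9 × 10^-6 ≪ 0.0312, so the approximation is valid.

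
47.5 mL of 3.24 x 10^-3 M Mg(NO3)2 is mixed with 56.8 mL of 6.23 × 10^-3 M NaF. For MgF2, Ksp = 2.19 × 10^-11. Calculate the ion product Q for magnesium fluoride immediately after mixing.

Total volume = 47.5 + 56.8 = 104.3 mL.
[Mg^2+] = 3.24 × 10^-3 × (47.5/104.3) = 1.476 × 10^-3 M
[F^-] = 6.23 × 10^-3 × (56.8/104.3) = 3.393 × 10^-3 M
MgF2(s) <=> Mg^2+ + 2 F^-, so Q = [Mg^2+][F^-]^2
Q = (1.476 × 10^-3)(3.393 × 10^-3)^2 = 1.70 × 10^-8
Q > Ksp, so MgF2 will precipitate.

Q = 1.70 × 10^-8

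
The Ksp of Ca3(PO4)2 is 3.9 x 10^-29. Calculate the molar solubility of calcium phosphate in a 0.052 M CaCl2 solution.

Ca3(PO4)2(s) <=> 3 Ca^2+ + 2 PO4^3-
Ksp = [Ca^2+]^3[PO4^3-]^2
Let s = moles of Ca3(PO4)2 that dissolve per litre. [Ca^2+] = 0.052 + 3s ≈ 0.052, [PO4^3-] = 2s (since Ca^2+ from CaCl2 dominates).
Ksp ≈ (0.052)^3 × (2s)^2
s = 2.6 × 10^-13 M
Check: 3s = 7.9 × 10^-13 ≪ 0.052, so the approximation is valid.

2.6 × 10^-13 M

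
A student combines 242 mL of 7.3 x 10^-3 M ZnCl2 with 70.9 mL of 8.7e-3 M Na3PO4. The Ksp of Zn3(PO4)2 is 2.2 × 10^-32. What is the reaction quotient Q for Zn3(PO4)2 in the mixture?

Total volume = 242 + 70.9 = 312.9 mL.
[Zn^2+] = 7.3 × 10^-3 × (242/312.9) = 5.65 × 10^-3 M
[PO4^3-] = 8.7 × 10^-3 × (70.9/312.9) = 1.97 x 10^-3 M
Zn3(PO4)2(s) ⇌ 3 Zn^2+ + 2 PO4^3-, so Q = [Zn^2+]^3[PO4^3-]^2
Q = (5.65 × 10^-3)^3(1.97 x 10^-3)^2 = 7.0 × 10^-13
Q > Ksp, so Zn3(PO4)2 will precipitate.

Q ≈ 7.0 × 10^-13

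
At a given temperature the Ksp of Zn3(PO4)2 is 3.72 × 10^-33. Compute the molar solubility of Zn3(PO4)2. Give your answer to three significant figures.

s ≈ 1.28 x 10^-7 M

Zn3(PO4)2(s) ⇌ 3 Zn^2+ + 2 PO4^3-
Ksp = [Zn^2+]^3[PO4^3-]^2
If s mol/L of Zn3(PO4)2 dissolves, [Zn^2+] = 3s and [PO4^3-] = 2s.
Ksp = (3s)^3(2s)^2 = 108s^5
s^5 = 3.72 × 10^-33 / 108, so s = 1.28 × 10^-7 M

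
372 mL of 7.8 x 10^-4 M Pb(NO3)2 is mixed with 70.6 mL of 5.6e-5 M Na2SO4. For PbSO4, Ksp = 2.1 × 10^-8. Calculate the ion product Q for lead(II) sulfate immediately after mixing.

Q = 5.9 × 10^-9

Total volume = 372 + 70.6 = 442.6 mL.
[Pb^2+] = 7.8 × 10^-4 × (372/442.6) = 6.56 × 10^-4 M
[SO4^2-] = 5.6 x 10^-5 × (70.6/442.6) = 8.93 × 10^-6 M
PbSO4(s) ⇌ Pb^2+ + SO4^2-, so Q = [Pb^2+][SO4^2-]
Q = (6.56 x 10^-4)(8.93 × 10^-6) = 5.9 × 10^-9
Q < Ksp, so no precipitate of PbSO4 forms.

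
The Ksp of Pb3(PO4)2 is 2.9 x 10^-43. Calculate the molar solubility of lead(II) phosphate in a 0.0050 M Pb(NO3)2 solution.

Pb3(PO4)2(s) ⇌ 3 Pb^2+(aq) + 2 PO4^3-(aq)
Ksp = [Pb^2+]^3[PO4^3-]^2
Let s = moles of Pb3(PO4)2 that dissolve per litre. [Pb^2+] = 0.0050 + 3s ≈ 0.0050, [PO4^3-] = 2s (common-ion effect: Pb^2+ is already 0.0050 M).
Ksp ≈ (0.0050)^3 × (2s)^2
s = 7.6 × 10^-19 M
Check: 3s = 2.3 x 10^-18 ≪ 0.0050, so the approximation is valid.

s = 7.6e-19 M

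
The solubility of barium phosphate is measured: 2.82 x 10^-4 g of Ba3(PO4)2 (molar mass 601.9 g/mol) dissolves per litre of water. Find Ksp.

Ksp ≈ 2.44 × 10^-30

Molar solubility s = (2.82 × 10^-4 g/L) / (601.9 g/mol) = 4.685 × 10^-7 M.
Ba3(PO4)2(s) <=> 3 Ba^2+ + 2 PO4^3-
If s mol/L of Ba3(PO4)2 dissolves, [Ba^2+] = 3s and [PO4^3-] = 2s.
Ksp = [Ba^2+]^3[PO4^3-]^2
Ksp = (3s)^3(2s)^2 = 108s^5
With s = 4.685 x 10^-7: Ksp = 2.44 × 10^-30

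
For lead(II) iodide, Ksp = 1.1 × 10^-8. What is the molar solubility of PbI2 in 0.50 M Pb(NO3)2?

PbI2(s) ⇌ Pb^2+ + 2 I^-
Ksp = [Pb^2+][I^-]^2
Let s = moles of PbI2 that dissolve per litre. [Pb^2+] = 0.50 + s ≈ 0.50, [I^-] = 2s (common-ion effect: Pb^2+ is already 0.50 M).
Ksp ≈ 0.50 × (2s)^2
s = 7.4 × 10^-5 M
Check: s = 7.4 x 10^-5 ≪ 0.50, so the approximation is valid.

s = 7.4 × 10^-5 M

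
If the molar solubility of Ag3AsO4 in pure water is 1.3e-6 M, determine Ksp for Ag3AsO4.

Ag3AsO4(s) ⇌ 3 Ag^+ + AsO4^3-
With molar solubility s: [Ag^+] = 3s, [AsO4^3-] = s.
Ksp = [Ag^+]^3[AsO4^3-]
Ksp = (3s)^3s = 27s^4
Ksp = 27 × (1.3 × 10^-6)^4 = 7.7 x 10^-23

Ksp = 7.7 × 10^-23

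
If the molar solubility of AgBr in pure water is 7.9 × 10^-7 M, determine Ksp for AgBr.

Ksp ≈ 6.2e-13

AgBr(s) <=> Ag^+(aq) + Br^-(aq)
If s mol/L of AgBr dissolves, [Ag^+] = s and [Br^-] = s.
Ksp = [Ag^+][Br^-]
Ksp = s × s = s^2
Ksp = (7.9 x 10^-7)^2 = 6.2 × 10^-13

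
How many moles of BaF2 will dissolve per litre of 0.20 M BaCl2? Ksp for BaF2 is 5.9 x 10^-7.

BaF2(s) <=> Ba^2+(aq) + 2 F^-(aq)
Ksp = [Ba^2+][F^-]^2
Let s be the molar solubility in this solution. [Ba^2+] = 0.20 + s ≈ 0.20, [F^-] = 2s (Ksp is small, so little additional dissolves).
Ksp ≈ 0.20 × (2s)^2
s = 8.6 × 10^-4 M
Check: s = 8.6 × 10^-4 ≪ 0.20, so the approximation is valid.

8.6e-4 M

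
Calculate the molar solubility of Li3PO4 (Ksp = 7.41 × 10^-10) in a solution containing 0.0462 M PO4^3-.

s ≈ 8.41 × 10^-4 M

Li3PO4(s) ⇌ 3 Li^+(aq) + PO4^3-(aq)
Ksp = [Li^+]^3[PO4^3-]
Let s = moles of Li3PO4 that dissolve per litre. [Li^+] = 3s, [PO4^3-] = 0.0462 + s ≈ 0.0462 (since the PO4^3- already present dominates).
Ksp ≈ (3s)^3 × 0.0462
s = 8.41 x 10^-4 M
Check: s = 8.4 × 10^-4 ≪ 0.0462, so the approximation is valid.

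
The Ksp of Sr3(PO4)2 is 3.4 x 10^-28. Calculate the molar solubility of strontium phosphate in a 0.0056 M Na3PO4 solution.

Sr3(PO4)2(s) ⇌ 3 Sr^2+(aq) + 2 PO4^3-(aq)
Ksp = [Sr^2+]^3[PO4^3-]^2
Let s = moles of Sr3(PO4)2 that dissolve per litre. [Sr^2+] = 3s, [PO4^3-] = 0.0056 + 2s ≈ 0.0056 (Ksp is small, so little additional dissolves).
Ksp ≈ (3s)^3 × (0.0056)^2
s = 7.4 x 10^-9 M
Check: 2s = 1.5 × 10^-8 ≪ 0.0056, so the approximation is valid.

s ≈ 7.4e-9 M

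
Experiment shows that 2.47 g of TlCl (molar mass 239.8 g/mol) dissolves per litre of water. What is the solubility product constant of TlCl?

Molar solubility s = (2.47 g/L) / (239.8 g/mol) = 1.030 x 10^-2 M.
TlCl(s) <=> Tl^+(aq) + Cl^-(aq)
For each mole of TlCl that dissolves: [Tl^+] = s, [Cl^-] = s.
Ksp = [Tl^+][Cl^-]
Ksp = s × s = s^2
Ksp = (1.030 x 10^-2)^2 = 1.06 × 10^-4

Ksp ≈ 1.06 × 10^-4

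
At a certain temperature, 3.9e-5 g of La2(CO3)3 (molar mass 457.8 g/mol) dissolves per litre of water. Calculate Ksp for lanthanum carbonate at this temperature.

Ksp = 4.8 x 10^-34

Molar solubility s = (3.9 × 10^-5 g/L) / (457.8 g/mol) = 8.52 × 10^-8 M.
La2(CO3)3(s) ⇌ 2 La^3+ + 3 CO3^2-
If s mol/L of La2(CO3)3 dissolves, [La^3+] = 2s and [CO3^2-] = 3s.
Ksp = [La^3+]^2[CO3^2-]^3
Substituting: Ksp = (2s)^2(3s)^3 = 108s^5
Ksp = 108 × (8.52 × 10^-8)^5 = 4.8 x 10^-34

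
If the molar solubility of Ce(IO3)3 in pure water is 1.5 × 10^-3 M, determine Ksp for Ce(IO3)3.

Ce(IO3)3(s) <=> Ce^3+ + 3 IO3^-
Let s = molar solubility. Then [Ce^3+] = s and [IO3^-] = 3s.
Ksp = [Ce^3+][IO3^-]^3
Ksp = s(3s)^3 = 27s^4
With s = 1.5 × 10^-3: Ksp = 1.4 x 10^-10

Ksp ≈ 1.4 x 10^-10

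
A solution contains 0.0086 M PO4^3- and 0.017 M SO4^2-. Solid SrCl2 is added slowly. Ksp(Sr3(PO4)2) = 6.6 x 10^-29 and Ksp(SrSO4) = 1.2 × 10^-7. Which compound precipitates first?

Sr3(PO4)2

Each salt begins to precipitate when Q = Ksp, i.e. when [Sr^2+] reaches its threshold.
For Sr3(PO4)2: 6.6 x 10^-29 = (0.0086)^2 × [Sr^2+]^3  ⇒  [Sr^2+] = 9.6 x 10^-9 M.
For SrSO4: 1.2 × 10^-7 = 0.017 × [Sr^2+]  ⇒  [Sr^2+] = 7.1 x 10^-6 M.
The salt with the lower threshold [Sr^2+] precipitates first: Sr3(PO4)2.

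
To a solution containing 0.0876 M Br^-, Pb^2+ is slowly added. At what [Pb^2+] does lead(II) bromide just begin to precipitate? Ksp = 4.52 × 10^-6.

[Pb^2+] = 5.89 × 10^-4 M

PbBr2(s) ⇌ Pb^2+ + 2 Br^-
Ksp = [Pb^2+][Br^-]^2
Precipitation begins when Q = Ksp. With [Br^-] = 0.0876 M:
4.52 × 10^-6 = (0.0876)^2 × [Pb^2+]
[Pb^2+] = (4.52 × 10^-6 / 7.674 × 10^-3) = 5.89 × 10^-4 M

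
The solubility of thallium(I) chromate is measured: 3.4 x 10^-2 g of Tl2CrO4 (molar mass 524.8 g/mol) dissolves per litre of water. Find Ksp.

Ksp ≈ 1.1e-12

Molar solubility s = (3.4 x 10^-2 g/L) / (524.8 g/mol) = 6.48 x 10^-5 M.
Tl2CrO4(s) ⇌ 2 Tl^+(aq) + CrO4^2-(aq)
Let s = molar solubility. Then [Tl^+] = 2s and [CrO4^2-] = s.
Ksp = [Tl^+]^2[CrO4^2-]
So Ksp = (2s)^2 × s = 4s^3
With s = 6.48 x 10^-5: Ksp = 1.1 × 10^-12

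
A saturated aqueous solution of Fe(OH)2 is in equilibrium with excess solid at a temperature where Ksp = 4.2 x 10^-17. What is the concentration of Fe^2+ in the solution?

[Fe^2+] = 2.2 × 10^-6 M

Fe(OH)2(s) <=> Fe^2+(aq) + 2 OH^-(aq)
Ksp = [Fe^2+][OH^-]^2
With molar solubility s: [Fe^2+] = s, [OH^-] = 2s.
Substituting: Ksp = s(2s)^2 = 4s^3
Solving, s = (4.2 x 10^-17/4)^(1/3) = 2.19 x 10^-6 M
[Fe^2+] = s = 2.2 x 10^-6 M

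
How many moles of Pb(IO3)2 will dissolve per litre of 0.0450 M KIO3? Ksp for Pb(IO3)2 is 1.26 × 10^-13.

6.22 × 10^-11 M

Pb(IO3)2(s) <=> Pb^2+(aq) + 2 IO3^-(aq)
Ksp = [Pb^2+][IO3^-]^2
Let s = moles of Pb(IO3)2 that dissolve per litre. [Pb^2+] = s, [IO3^-] = 0.0450 + 2s ≈ 0.0450 (common-ion effect: IO3^- is already 0.0450 M).
Ksp ≈ s × (0.0450)^2
s = 6.22 × 10^-11 M
Check: 2s = 1.2 × 10^-10 ≪ 0.0450, so the approximation is valid.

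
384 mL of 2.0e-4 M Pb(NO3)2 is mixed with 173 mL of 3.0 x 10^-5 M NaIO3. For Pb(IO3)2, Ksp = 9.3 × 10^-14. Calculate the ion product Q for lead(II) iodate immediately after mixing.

Total volume = 384 + 173 = 557 mL.
[Pb^2+] = 2.0 × 10^-4 × (384/557) = 1.38 × 10^-4 M
[IO3^-] = 3.0 × 10^-5 × (173/557) = 9.32 × 10^-6 M
Pb(IO3)2(s) ⇌ Pb^2+ + 2 IO3^-, so Q = [Pb^2+][IO3^-]^2
Q = (1.38 × 10^-4)(9.32 × 10^-6)^2 = 1.2 × 10^-14
Q < Ksp, so no precipitate of Pb(IO3)2 forms.

Q = 1.2e-14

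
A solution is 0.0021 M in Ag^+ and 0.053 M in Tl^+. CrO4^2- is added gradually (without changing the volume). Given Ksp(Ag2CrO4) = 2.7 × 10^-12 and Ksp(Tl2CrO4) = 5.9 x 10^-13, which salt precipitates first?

Tl2CrO4

Precipitation of each salt starts when its ion product equals its Ksp.
For Ag2CrO4: 2.7 × 10^-12 = (0.0021)^2 × [CrO4^2-]  ⇒  [CrO4^2-] = 6.1 × 10^-7 M.
For Tl2CrO4: 5.9 x 10^-13 = (0.053)^2 × [CrO4^2-]  ⇒  [CrO4^2-] = 2.1 × 10^-10 M.
The salt with the lower threshold [CrO4^2-] precipitates first: Tl2CrO4.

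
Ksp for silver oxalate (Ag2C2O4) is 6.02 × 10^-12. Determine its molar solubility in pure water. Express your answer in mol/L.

s = 1.15 × 10^-4 M

Ag2C2O4(s) ⇌ 2 Ag^+(aq) + C2O4^2-(aq)
Ksp = [Ag^+]^2[C2O4^2-]
If s mol/L of Ag2C2O4 dissolves, [Ag^+] = 2s and [C2O4^2-] = s.
So Ksp = (2s)^2 × s = 4s^3
Solving, s = (6.02 × 10^-12/4)^(1/3) = 1.15 x 10^-4 M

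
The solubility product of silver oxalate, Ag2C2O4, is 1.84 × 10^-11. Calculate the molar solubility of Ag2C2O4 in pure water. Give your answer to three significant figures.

Ag2C2O4(s) ⇌ 2 Ag^+ + C2O4^2-
Ksp = [Ag^+]^2[C2O4^2-]
If s mol/L of Ag2C2O4 dissolves, [Ag^+] = 2s and [C2O4^2-] = s.
Ksp = (2s)^2s = 4s^3
Solving, s = (1.84 × 10^-11/4)^(1/3) = 1.66 × 10^-4 M

1.66 x 10^-4 M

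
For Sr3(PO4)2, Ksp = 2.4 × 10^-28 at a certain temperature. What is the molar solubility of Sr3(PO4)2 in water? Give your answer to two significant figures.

s ≈ 1.2 × 10^-6 M

Sr3(PO4)2(s) ⇌ 3 Sr^2+ + 2 PO4^3-
Ksp = [Sr^2+]^3[PO4^3-]^2
For each mole of Sr3(PO4)2 that dissolves: [Sr^2+] = 3s, [PO4^3-] = 2s.
Ksp = (3s)^3(2s)^2 = 108s^5
s = (2.4 × 10^-28 / 108)^(1/5) = 1.2 x 10^-6 M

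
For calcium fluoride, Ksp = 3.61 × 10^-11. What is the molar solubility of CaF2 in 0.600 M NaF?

s ≈ 1.00e-10 M

CaF2(s) ⇌ Ca^2+ + 2 F^-
Ksp = [Ca^2+][F^-]^2
Let s be the molar solubility in this solution. [Ca^2+] = s, [F^-] = 0.600 + 2s ≈ 0.600 (common-ion effect: F^- is already 0.600 M).
Ksp ≈ s × (0.600)^2
s = 1.00 × 10^-10 M
Check: 2s = 2.0 × 10^-10 ≪ 0.600, so the approximation is valid.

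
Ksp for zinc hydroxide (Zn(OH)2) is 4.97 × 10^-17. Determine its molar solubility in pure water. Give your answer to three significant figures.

s ≈ 2.32 × 10^-6 M

Zn(OH)2(s) ⇌ Zn^2+(aq) + 2 OH^-(aq)
Ksp = [Zn^2+][OH^-]^2
For each mole of Zn(OH)2 that dissolves: [Zn^2+] = s, [OH^-] = 2s.
So Ksp = s × (2s)^2 = 4s^3
Solving, s = (4.97 × 10^-17/4)^(1/3) = 2.32 × 10^-6 M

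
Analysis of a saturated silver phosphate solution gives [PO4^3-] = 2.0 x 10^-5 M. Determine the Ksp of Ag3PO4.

Ksp ≈ 4.3e-18

Ag3PO4(s) ⇌ 3 Ag^+ + PO4^3-
Stoichiometry gives [Ag^+] = (3/1)[PO4^3-] = 6.00 × 10^-5 M.
Ksp = [Ag^+]^3[PO4^3-]
Ksp = (6.00 x 10^-5)^3 × 2.0 × 10^-5 = 4.3 x 10^-18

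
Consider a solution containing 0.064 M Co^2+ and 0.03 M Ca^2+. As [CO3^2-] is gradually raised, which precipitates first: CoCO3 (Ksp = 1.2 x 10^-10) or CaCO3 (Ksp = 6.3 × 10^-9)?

CoCO3

Precipitation of each salt starts when its ion product equals its Ksp.
For CoCO3: 1.2 x 10^-10 = 0.064 × [CO3^2-]  ⇒  [CO3^2-] = 1.9 x 10^-9 M.
For CaCO3: 6.3 × 10^-9 = 0.03 × [CO3^2-]  ⇒  [CO3^2-] = 2.1 × 10^-7 M.
The salt with the lower threshold [CO3^2-] precipitates first: CoCO3.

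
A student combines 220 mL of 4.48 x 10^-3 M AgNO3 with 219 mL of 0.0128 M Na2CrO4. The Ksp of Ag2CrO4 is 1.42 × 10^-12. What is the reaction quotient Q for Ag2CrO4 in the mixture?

Q = 3.22 × 10^-8

Total volume = 220 + 219 = 439 mL.
[Ag^+] = 4.48 × 10^-3 × (220/439) = 2.245 × 10^-3 M
[CrO4^2-] = 1.28 x 10^-2 × (219/439) = 6.385 x 10^-3 M
Ag2CrO4(s) ⇌ 2 Ag^+ + CrO4^2-, so Q = [Ag^+]^2[CrO4^2-]
Q = (2.245 × 10^-3)^2(6.385 x 10^-3) = 3.22 x 10^-8
Q > Ksp, so Ag2CrO4 will precipitate.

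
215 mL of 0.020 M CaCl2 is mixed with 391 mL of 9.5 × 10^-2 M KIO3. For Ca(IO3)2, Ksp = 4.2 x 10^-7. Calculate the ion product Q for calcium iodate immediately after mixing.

Total volume = 215 + 391 = 606 mL.
[Ca^2+] = 2.0 × 10^-2 × (215/606) = 7.10 × 10^-3 M
[IO3^-] = 9.5 × 10^-2 × (391/606) = 6.13 × 10^-2 M
Ca(IO3)2(s) ⇌ Ca^2+ + 2 IO3^-, so Q = [Ca^2+][IO3^-]^2
Q = (7.10 x 10^-3)(6.13 x 10^-2)^2 = 2.7 × 10^-5
Q > Ksp, so Ca(IO3)2 will precipitate.

2.7 × 10^-5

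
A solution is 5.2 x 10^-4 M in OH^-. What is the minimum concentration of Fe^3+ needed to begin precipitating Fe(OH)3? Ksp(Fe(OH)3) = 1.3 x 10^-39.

[Fe^3+] ≈ 9.2 × 10^-30 M

Fe(OH)3(s) <=> Fe^3+ + 3 OH^-
Ksp = [Fe^3+][OH^-]^3
Precipitation begins when Q = Ksp. With [OH^-] = 5.2 x 10^-4 M:
1.3 x 10^-39 = (5.2 x 10^-4)^3 × [Fe^3+]
[Fe^3+] = (1.3 x 10^-39 / 1.41 × 10^-10) = 9.2 x 10^-30 M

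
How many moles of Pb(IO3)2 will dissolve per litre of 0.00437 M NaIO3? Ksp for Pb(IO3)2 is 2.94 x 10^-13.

Pb(IO3)2(s) ⇌ Pb^2+(aq) + 2 IO3^-(aq)
Ksp = [Pb^2+][IO3^-]^2
If s mol/L dissolves here, [Pb^2+] = s, [IO3^-] = 0.00437 + 2s ≈ 0.00437 (common-ion effect: IO3^- is already 0.00437 M).
Ksp ≈ s × (0.00437)^2
s = 1.54 × 10^-8 M
Check: 2s = 3.1 x 10^-8 ≪ 0.00437, so the approximation is valid.

s ≈ 1.54e-8 M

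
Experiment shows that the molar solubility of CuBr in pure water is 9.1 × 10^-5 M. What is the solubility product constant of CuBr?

CuBr(s) ⇌ Cu^+ + Br^-
Let s = molar solubility. Then [Cu^+] = s and [Br^-] = s.
Ksp = [Cu^+][Br^-]
Ksp = s × s = s^2
Ksp = (9.1 × 10^-5)^2 = 8.3 x 10^-9

Ksp = 8.3 × 10^-9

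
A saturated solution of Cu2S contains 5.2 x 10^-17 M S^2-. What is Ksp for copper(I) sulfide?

Cu2S(s) ⇌ 2 Cu^+ + S^2-
Stoichiometry gives [Cu^+] = (2/1)[S^2-] = 1.04 × 10^-16 M.
Ksp = [Cu^+]^2[S^2-]
Ksp = (1.04 x 10^-16)^2 × 5.2 × 10^-17 = 5.6 × 10^-49

Ksp ≈ 5.6 × 10^-49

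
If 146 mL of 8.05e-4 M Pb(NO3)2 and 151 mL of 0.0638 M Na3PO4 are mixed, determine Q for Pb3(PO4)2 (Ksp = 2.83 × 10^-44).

Q = 6.52 x 10^-14

Total volume = 146 + 151 = 297 mL.
[Pb^2+] = 8.05 × 10^-4 × (146/297) = 3.957 × 10^-4 M
[PO4^3-] = 6.38 × 10^-2 × (151/297) = 3.244 × 10^-2 M
Pb3(PO4)2(s) <=> 3 Pb^2+(aq) + 2 PO4^3-(aq), so Q = [Pb^2+]^3[PO4^3-]^2
Q = (3.957 × 10^-4)^3(3.244 x 10^-2)^2 = 6.52 x 10^-14
Q > Ksp, so Pb3(PO4)2 will precipitate.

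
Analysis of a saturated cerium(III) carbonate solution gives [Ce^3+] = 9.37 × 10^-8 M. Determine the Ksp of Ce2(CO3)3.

Ce2(CO3)3(s) <=> 2 Ce^3+(aq) + 3 CO3^2-(aq)
Stoichiometry gives [CO3^2-] = (3/2)[Ce^3+] = 1.406 × 10^-7 M.
Ksp = [Ce^3+]^2[CO3^2-]^3
Ksp = (9.37 x 10^-8)^2 × (1.406 x 10^-7)^3 = 2.44 × 10^-35

Ksp ≈ 2.44 × 10^-35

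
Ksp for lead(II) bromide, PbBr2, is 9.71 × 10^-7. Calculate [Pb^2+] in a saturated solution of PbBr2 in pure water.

PbBr2(s) ⇌ Pb^2+(aq) + 2 Br^-(aq)
Ksp = [Pb^2+][Br^-]^2
For each mole of PbBr2 that dissolves: [Pb^2+] = s, [Br^-] = 2s.
Ksp = s(2s)^2 = 4s^3
s^3 = 9.71 × 10^-7 / 4, so s = 6.238 × 10^-3 M
[Pb^2+] = s = 6.24 × 10^-3 M

6.24 x 10^-3 M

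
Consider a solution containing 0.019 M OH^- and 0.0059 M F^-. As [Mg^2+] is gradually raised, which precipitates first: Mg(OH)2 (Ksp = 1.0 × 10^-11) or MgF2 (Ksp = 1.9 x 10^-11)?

Mg(OH)2

Precipitation of each salt starts when its ion product equals its Ksp.
For Mg(OH)2: 1.0 × 10^-11 = (0.019)^2 × [Mg^2+]  ⇒  [Mg^2+] = 2.8 × 10^-8 M.
For MgF2: 1.9 x 10^-11 = (0.0059)^2 × [Mg^2+]  ⇒  [Mg^2+] = 5.5 × 10^-7 M.
The salt with the lower threshold [Mg^2+] precipitates first: Mg(OH)2.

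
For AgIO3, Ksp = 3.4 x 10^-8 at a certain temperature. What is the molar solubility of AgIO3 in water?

1.8 × 10^-4 M

AgIO3(s) <=> Ag^+ + IO3^-
Ksp = [Ag^+][IO3^-]
If s mol/L of AgIO3 dissolves, [Ag^+] = s and [IO3^-] = s.
Ksp = s × s = s^2
s = (3.4 x 10^-8)^(1/2) = 1.8 × 10^-4 M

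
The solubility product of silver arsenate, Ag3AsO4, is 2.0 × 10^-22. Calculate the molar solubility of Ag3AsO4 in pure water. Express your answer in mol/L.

Ag3AsO4(s) ⇌ 3 Ag^+(aq) + AsO4^3-(aq)
Ksp = [Ag^+]^3[AsO4^3-]
For each mole of Ag3AsO4 that dissolves: [Ag^+] = 3s, [AsO4^3-] = s.
So Ksp = (3s)^3 × s = 27s^4
Solving, s = (2.0 × 10^-22/27)^(1/4) = 1.6 x 10^-6 M

s ≈ 1.6e-6 M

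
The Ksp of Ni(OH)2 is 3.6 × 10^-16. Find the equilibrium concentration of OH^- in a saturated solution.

Ni(OH)2(s) ⇌ Ni^2+ + 2 OH^-
Ksp = [Ni^2+][OH^-]^2
For each mole of Ni(OH)2 that dissolves: [Ni^2+] = s, [OH^-] = 2s.
Substituting: Ksp = s(2s)^2 = 4s^3
s = (3.6 × 10^-16 / 4)^(1/3) = 4.48 x 10^-6 M
[OH^-] = 2s = 9.0 × 10^-6 M

9.0 × 10^-6 M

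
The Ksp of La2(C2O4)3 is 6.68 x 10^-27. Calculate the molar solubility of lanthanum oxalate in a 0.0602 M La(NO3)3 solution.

La2(C2O4)3(s) <=> 2 La^3+(aq) + 3 C2O4^2-(aq)
Ksp = [La^3+]^2[C2O4^2-]^3
If s mol/L dissolves here, [La^3+] = 0.0602 + 2s ≈ 0.0602, [C2O4^2-] = 3s (since La^3+ from La(NO3)3 dominates).
Ksp ≈ (0.0602)^2 × (3s)^3
s = 4.09 × 10^-9 M
Check: 2s = 8.2 × 10^-9 ≪ 0.0602, so the approximation is valid.

s ≈ 4.09 × 10^-9 M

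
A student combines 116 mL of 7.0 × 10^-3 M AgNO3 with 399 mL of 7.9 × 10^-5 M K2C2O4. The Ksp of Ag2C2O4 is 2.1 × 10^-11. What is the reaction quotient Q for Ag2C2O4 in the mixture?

Total volume = 116 + 399 = 515 mL.
[Ag^+] = 7.0 x 10^-3 × (116/515) = 1.58 x 10^-3 M
[C2O4^2-] = 7.9 × 10^-5 × (399/515) = 6.12 x 10^-5 M
Ag2C2O4(s) ⇌ 2 Ag^+ + C2O4^2-, so Q = [Ag^+]^2[C2O4^2-]
Q = (1.58 x 10^-3)^2(6.12 x 10^-5) = 1.5 x 10^-10
Q > Ksp, so Ag2C2O4 will precipitate.

Q ≈ 1.5 x 10^-10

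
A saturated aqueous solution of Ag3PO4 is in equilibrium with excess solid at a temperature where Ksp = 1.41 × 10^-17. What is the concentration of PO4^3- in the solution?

Ag3PO4(s) ⇌ 3 Ag^+(aq) + PO4^3-(aq)
Ksp = [Ag^+]^3[PO4^3-]
Let s = molar solubility. Then [Ag^+] = 3s and [PO4^3-] = s.
Ksp = (3s)^3s = 27s^4
Solving, s = (1.41 × 10^-17/27)^(1/4) = 2.688 × 10^-5 M
[PO4^3-] = s = 2.69 x 10^-5 M

2.69e-5 M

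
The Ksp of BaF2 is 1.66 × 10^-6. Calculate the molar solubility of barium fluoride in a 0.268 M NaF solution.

2.31e-5 M

BaF2(s) <=> Ba^2+(aq) + 2 F^-(aq)
Ksp = [Ba^2+][F^-]^2
Let s be the molar solubility in this solution. [Ba^2+] = s, [F^-] = 0.268 + 2s ≈ 0.268 (Ksp is small, so little additional dissolves).
Ksp ≈ s × (0.268)^2
s = 2.31 x 10^-5 M
Check: 2s = 4.6 × 10^-5 ≪ 0.268, so the approximation is valid.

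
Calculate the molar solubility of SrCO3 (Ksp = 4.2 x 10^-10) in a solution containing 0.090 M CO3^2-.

SrCO3(s) ⇌ Sr^2+(aq) + CO3^2-(aq)
Ksp = [Sr^2+][CO3^2-]
If s mol/L dissolves here, [Sr^2+] = s, [CO3^2-] = 0.090 + s ≈ 0.090 (since the CO3^2- already present dominates).
Ksp ≈ s × 0.090
s = 4.7 x 10^-9 M
Check: s = 4.7 x 10^-9 ≪ 0.090, so the approximation is valid.

4.7 × 10^-9 M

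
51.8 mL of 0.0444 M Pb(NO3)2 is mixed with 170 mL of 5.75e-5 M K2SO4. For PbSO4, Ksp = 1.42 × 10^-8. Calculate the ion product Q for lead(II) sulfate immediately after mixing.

4.57e-7

Total volume = 51.8 + 170 = 221.8 mL.
[Pb^2+] = 4.44 x 10^-2 × (51.8/221.8) = 1.037 x 10^-2 M
[SO4^2-] = 5.75 x 10^-5 × (170/221.8) = 4.407 × 10^-5 M
PbSO4(s) ⇌ Pb^2+ + SO4^2-, so Q = [Pb^2+][SO4^2-]
Q = (1.037 × 10^-2)(4.407 × 10^-5) = 4.57 × 10^-7
Q > Ksp, so PbSO4 will precipitate.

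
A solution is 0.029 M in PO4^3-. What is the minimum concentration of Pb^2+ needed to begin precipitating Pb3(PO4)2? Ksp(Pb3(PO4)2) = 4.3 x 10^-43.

8.0 x 10^-14 M

Pb3(PO4)2(s) <=> 3 Pb^2+ + 2 PO4^3-
Ksp = [Pb^2+]^3[PO4^3-]^2
Precipitation begins when Q = Ksp. With [PO4^3-] = 0.029 M:
4.3 x 10^-43 = (0.029)^2 × [Pb^2+]^3
[Pb^2+] = (4.3 x 10^-43 / 8.41 x 10^-4)^(1/3) = 8.0 × 10^-14 M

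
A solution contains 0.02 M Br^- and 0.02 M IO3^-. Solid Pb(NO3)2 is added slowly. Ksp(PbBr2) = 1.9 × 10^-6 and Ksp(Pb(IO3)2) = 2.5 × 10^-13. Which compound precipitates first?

Precipitation of each salt starts when its ion product equals its Ksp.
For PbBr2: 1.9 × 10^-6 = (0.02)^2 × [Pb^2+]  ⇒  [Pb^2+] = 4.8 x 10^-3 M.
For Pb(IO3)2: 2.5 × 10^-13 = (0.02)^2 × [Pb^2+]  ⇒  [Pb^2+] = 6.3 × 10^-10 M.
The salt with the lower threshold [Pb^2+] precipitates first: Pb(IO3)2.

Pb(IO3)2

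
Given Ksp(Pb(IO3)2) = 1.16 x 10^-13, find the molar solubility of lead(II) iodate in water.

Pb(IO3)2(s) ⇌ Pb^2+ + 2 IO3^-
Ksp = [Pb^2+][IO3^-]^2
With molar solubility s: [Pb^2+] = s, [IO3^-] = 2s.
Ksp = s(2s)^2 = 4s^3
Solving, s = (1.16 x 10^-13/4)^(1/3) = 3.07 × 10^-5 M

s ≈ 3.07 × 10^-5 M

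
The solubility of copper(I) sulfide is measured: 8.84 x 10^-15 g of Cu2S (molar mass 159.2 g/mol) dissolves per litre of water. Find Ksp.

Molar solubility s = (8.84 × 10^-15 g/L) / (159.2 g/mol) = 5.553 × 10^-17 M.
Cu2S(s) <=> 2 Cu^+ + S^2-
If s mol/L of Cu2S dissolves, [Cu^+] = 2s and [S^2-] = s.
Ksp = [Cu^+]^2[S^2-]
So Ksp = (2s)^2 × s = 4s^3
With s = 5.553 × 10^-17: Ksp = 6.85 × 10^-49

6.85e-49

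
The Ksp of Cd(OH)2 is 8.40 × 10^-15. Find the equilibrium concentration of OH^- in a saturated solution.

Cd(OH)2(s) <=> Cd^2+(aq) + 2 OH^-(aq)
Ksp = [Cd^2+][OH^-]^2
Let s = molar solubility. Then [Cd^2+] = s and [OH^-] = 2s.
Ksp = s(2s)^2 = 4s^3
Solving, s = (8.40 × 10^-15/4)^(1/3) = 1.281 x 10^-5 M
[OH^-] = 2s = 2.56 x 10^-5 M

2.56 × 10^-5 M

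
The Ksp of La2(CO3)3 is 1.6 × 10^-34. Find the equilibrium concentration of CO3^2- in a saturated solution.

La2(CO3)3(s) <=> 2 La^3+ + 3 CO3^2-
Ksp = [La^3+]^2[CO3^2-]^3
Let s = molar solubility. Then [La^3+] = 2s and [CO3^2-] = 3s.
Ksp = (2s)^2(3s)^3 = 108s^5
s = (1.6 × 10^-34 / 108)^(1/5) = 6.83 × 10^-8 M
[CO3^2-] = 3s = 2.0 x 10^-7 M

2.0 × 10^-7 M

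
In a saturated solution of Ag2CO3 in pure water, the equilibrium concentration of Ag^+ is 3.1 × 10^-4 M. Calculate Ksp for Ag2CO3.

1.5e-11

Ag2CO3(s) ⇌ 2 Ag^+ + CO3^2-
Stoichiometry gives [CO3^2-] = (1/2)[Ag^+] = 1.55 × 10^-4 M.
Ksp = [Ag^+]^2[CO3^2-]
Ksp = (3.1 × 10^-4)^2 × 1.55 × 10^-4 = 1.5 × 10^-11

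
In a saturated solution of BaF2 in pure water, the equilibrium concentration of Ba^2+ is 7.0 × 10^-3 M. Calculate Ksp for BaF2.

BaF2(s) ⇌ Ba^2+(aq) + 2 F^-(aq)
Stoichiometry gives [F^-] = (2/1)[Ba^2+] = 1.40 × 10^-2 M.
Ksp = [Ba^2+][F^-]^2
Ksp = 7.0 x 10^-3 × (1.40 x 10^-2)^2 = 1.4 x 10^-6

Ksp ≈ 1.4 × 10^-6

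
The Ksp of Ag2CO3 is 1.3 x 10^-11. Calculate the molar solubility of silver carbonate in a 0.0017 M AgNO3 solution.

4.5 × 10^-6 M

Ag2CO3(s) ⇌ 2 Ag^+ + CO3^2-
Ksp = [Ag^+]^2[CO3^2-]
If s mol/L dissolves here, [Ag^+] = 0.0017 + 2s ≈ 0.0017, [CO3^2-] = s (since Ag^+ from AgNO3 dominates).
Ksp ≈ (0.0017)^2 × s
s = 4.5 × 10^-6 M
Check: 2s = 9.0 × 10^-6 ≪ 0.0017, so the approximation is valid.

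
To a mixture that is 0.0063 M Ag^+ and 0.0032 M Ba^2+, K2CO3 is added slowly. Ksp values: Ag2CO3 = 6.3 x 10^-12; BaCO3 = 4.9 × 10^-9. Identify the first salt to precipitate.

Ag2CO3

Precipitation of each salt starts when its ion product equals its Ksp.
For Ag2CO3: 6.3 x 10^-12 = (0.0063)^2 × [CO3^2-]  ⇒  [CO3^2-] = 1.6 × 10^-7 M.
For BaCO3: 4.9 × 10^-9 = 0.0032 × [CO3^2-]  ⇒  [CO3^2-] = 1.5 × 10^-6 M.
The salt with the lower threshold [CO3^2-] precipitates first: Ag2CO3.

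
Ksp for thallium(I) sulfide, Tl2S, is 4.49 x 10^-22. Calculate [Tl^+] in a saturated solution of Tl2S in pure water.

Tl2S(s) ⇌ 2 Tl^+ + S^2-
Ksp = [Tl^+]^2[S^2-]
For each mole of Tl2S that dissolves: [Tl^+] = 2s, [S^2-] = s.
Substituting: Ksp = (2s)^2s = 4s^3
s = (4.49 x 10^-22 / 4)^(1/3) = 4.824 × 10^-8 M
[Tl^+] = 2s = 9.65 x 10^-8 M

[Tl^+] = 9.65 × 10^-8 M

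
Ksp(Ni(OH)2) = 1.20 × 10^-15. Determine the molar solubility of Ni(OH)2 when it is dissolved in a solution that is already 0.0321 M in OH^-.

s ≈ 1.16 × 10^-12 M

Ni(OH)2(s) ⇌ Ni^2+(aq) + 2 OH^-(aq)
Ksp = [Ni^2+][OH^-]^2
Let s be the molar solubility in this solution. [Ni^2+] = s, [OH^-] = 0.0321 + 2s ≈ 0.0321 (Ksp is small, so little additional dissolves).
Ksp ≈ s × (0.0321)^2
s = 1.16 × 10^-12 M
Check: 2s = 2.3 × 10^-12 ≪ 0.0321, so the approximation is valid.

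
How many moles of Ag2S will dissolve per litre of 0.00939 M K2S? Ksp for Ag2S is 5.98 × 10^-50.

Ag2S(s) <=> 2 Ag^+(aq) + S^2-(aq)
Ksp = [Ag^+]^2[S^2-]
Let s be the molar solubility in this solution. [Ag^+] = 2s, [S^2-] = 0.00939 + s ≈ 0.00939 (common-ion effect: S^2- is already 0.00939 M).
Ksp ≈ (2s)^2 × 0.00939
s = 1.26 x 10^-24 M
Check: s = 1.3 × 10^-24 ≪ 0.00939, so the approximation is valid.

s = 1.26e-24 M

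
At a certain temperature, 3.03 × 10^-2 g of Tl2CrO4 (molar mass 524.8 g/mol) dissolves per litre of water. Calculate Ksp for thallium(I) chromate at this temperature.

Molar solubility s = (3.03 × 10^-2 g/L) / (524.8 g/mol) = 5.774 × 10^-5 M.
Tl2CrO4(s) ⇌ 2 Tl^+(aq) + CrO4^2-(aq)
With molar solubility s: [Tl^+] = 2s, [CrO4^2-] = s.
Ksp = [Tl^+]^2[CrO4^2-]
Ksp = (2s)^2s = 4s^3
With s = 5.774 × 10^-5: Ksp = 7.70 × 10^-13

7.70 × 10^-13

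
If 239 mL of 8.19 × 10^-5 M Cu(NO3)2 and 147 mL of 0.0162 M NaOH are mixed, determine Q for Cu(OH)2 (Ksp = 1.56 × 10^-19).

Total volume = 239 + 147 = 386 mL.
[Cu^2+] = 8.19 × 10^-5 × (239/386) = 5.071 × 10^-5 M
[OH^-] = 1.62 x 10^-2 × (147/386) = 6.169 x 10^-3 M
Cu(OH)2(s) ⇌ Cu^2+(aq) + 2 OH^-(aq), so Q = [Cu^2+][OH^-]^2
Q = (5.071 x 10^-5)(6.169 × 10^-3)^2 = 1.93 × 10^-9
Q > Ksp, so Cu(OH)2 will precipitate.

Q = 1.93 × 10^-9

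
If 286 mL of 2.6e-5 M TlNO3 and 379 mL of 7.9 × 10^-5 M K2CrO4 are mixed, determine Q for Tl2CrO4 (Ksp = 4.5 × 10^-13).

5.6 x 10^-15

Total volume = 286 + 379 = 665 mL.
[Tl^+] = 2.6 × 10^-5 × (286/665) = 1.12 × 10^-5 M
[CrO4^2-] = 7.9 x 10^-5 × (379/665) = 4.50 x 10^-5 M
Tl2CrO4(s) ⇌ 2 Tl^+(aq) + CrO4^2-(aq), so Q = [Tl^+]^2[CrO4^2-]
Q = (1.12 × 10^-5)^2(4.50 × 10^-5) = 5.6 x 10^-15
Q < Ksp, so no precipitate of Tl2CrO4 forms.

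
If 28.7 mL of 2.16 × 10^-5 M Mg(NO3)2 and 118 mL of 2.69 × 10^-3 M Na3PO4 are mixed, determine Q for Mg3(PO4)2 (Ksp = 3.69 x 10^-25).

Q = 3.53e-22

Total volume = 28.7 + 118 = 146.7 mL.
[Mg^2+] = 2.16 × 10^-5 × (28.7/146.7) = 4.226 × 10^-6 M
[PO4^3-] = 2.69 × 10^-3 × (118/146.7) = 2.164 × 10^-3 M
Mg3(PO4)2(s) ⇌ 3 Mg^2+(aq) + 2 PO4^3-(aq), so Q = [Mg^2+]^3[PO4^3-]^2
Q = (4.226 × 10^-6)^3(2.164 x 10^-3)^2 = 3.53 × 10^-22
Q > Ksp, so Mg3(PO4)2 will precipitate.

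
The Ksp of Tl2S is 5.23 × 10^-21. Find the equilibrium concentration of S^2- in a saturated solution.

Tl2S(s) ⇌ 2 Tl^+ + S^2-
Ksp = [Tl^+]^2[S^2-]
With molar solubility s: [Tl^+] = 2s, [S^2-] = s.
Ksp = (2s)^2s = 4s^3
s = (5.23 × 10^-21 / 4)^(1/3) = 1.093 × 10^-7 M
[S^2-] = s = 1.09 x 10^-7 M

1.09 × 10^-7 M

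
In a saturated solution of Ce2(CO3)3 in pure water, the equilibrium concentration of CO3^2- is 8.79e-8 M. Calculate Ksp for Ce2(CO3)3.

Ce2(CO3)3(s) ⇌ 2 Ce^3+(aq) + 3 CO3^2-(aq)
Stoichiometry gives [Ce^3+] = (2/3)[CO3^2-] = 5.860 x 10^-8 M.
Ksp = [Ce^3+]^2[CO3^2-]^3
Ksp = (5.860 × 10^-8)^2 × (8.79 x 10^-8)^3 = 2.33 x 10^-36

Ksp ≈ 2.33 × 10^-36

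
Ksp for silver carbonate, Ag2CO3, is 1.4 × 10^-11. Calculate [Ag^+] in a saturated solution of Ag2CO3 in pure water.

Ag2CO3(s) <=> 2 Ag^+ + CO3^2-
Ksp = [Ag^+]^2[CO3^2-]
If s mol/L of Ag2CO3 dissolves, [Ag^+] = 2s and [CO3^2-] = s.
So Ksp = (2s)^2 × s = 4s^3
s = (1.4 × 10^-11 / 4)^(1/3) = 1.52 x 10^-4 M
[Ag^+] = 2s = 3.0 x 10^-4 M

[Ag^+] = 3.0e-4 M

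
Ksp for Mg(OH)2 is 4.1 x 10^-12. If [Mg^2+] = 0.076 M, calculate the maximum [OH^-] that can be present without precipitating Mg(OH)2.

7.3 × 10^-6 M

Mg(OH)2(s) <=> Mg^2+(aq) + 2 OH^-(aq)
Ksp = [Mg^2+][OH^-]^2
Precipitation begins when Q = Ksp. With [Mg^2+] = 0.076 M:
4.1 x 10^-12 = (0.076) × [OH^-]^2
[OH^-] = (4.1 x 10^-12 / 7.6 × 10^-2)^(1/2) = 7.3 x 10^-6 M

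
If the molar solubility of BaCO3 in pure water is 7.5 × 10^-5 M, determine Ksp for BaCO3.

Ksp = 5.6 × 10^-9

BaCO3(s) <=> Ba^2+(aq) + CO3^2-(aq)
With molar solubility s: [Ba^2+] = s, [CO3^2-] = s.
Ksp = [Ba^2+][CO3^2-]
Ksp = (s)(s) = s^2
Ksp = (7.5 x 10^-5)^2 = 5.6 × 10^-9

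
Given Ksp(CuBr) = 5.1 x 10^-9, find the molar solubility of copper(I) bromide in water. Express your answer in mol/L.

CuBr(s) <=> Cu^+(aq) + Br^-(aq)
Ksp = [Cu^+][Br^-]
Let s = molar solubility. Then [Cu^+] = s and [Br^-] = s.
Ksp = (s)(s) = s^2
s = √(5.1 x 10^-9) = 7.1 × 10^-5 M

s = 7.1 × 10^-5 M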